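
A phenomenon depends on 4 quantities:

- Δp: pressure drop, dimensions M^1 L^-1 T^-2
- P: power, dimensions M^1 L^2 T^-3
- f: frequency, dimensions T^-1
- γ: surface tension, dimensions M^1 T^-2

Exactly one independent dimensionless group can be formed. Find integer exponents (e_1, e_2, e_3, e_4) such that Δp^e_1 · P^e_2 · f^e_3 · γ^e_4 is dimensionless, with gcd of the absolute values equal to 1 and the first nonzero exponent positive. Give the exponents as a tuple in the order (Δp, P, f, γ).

(2, 1, -1, -3)

M: e_1·(1) + e_2·(1) + e_3·(0) + e_4·(1) = 0
L: e_1·(-1) + e_2·(2) + e_3·(0) + e_4·(0) = 0
T: e_1·(-2) + e_2·(-3) + e_3·(-1) + e_4·(-2) = 0
Solving this homogeneous linear system for the smallest-integer solution (first nonzero entry positive) gives (2, 1, -1, -3).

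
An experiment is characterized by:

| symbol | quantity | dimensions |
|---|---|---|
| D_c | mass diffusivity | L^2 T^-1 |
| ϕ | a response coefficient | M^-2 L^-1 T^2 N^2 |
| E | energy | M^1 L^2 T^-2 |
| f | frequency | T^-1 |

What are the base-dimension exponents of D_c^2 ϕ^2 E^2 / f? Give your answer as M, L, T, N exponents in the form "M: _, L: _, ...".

M: -2, L: 6, T: -1, N: 4

Collect each base-dimension exponent across the product:
  M: 2·(0) + 2·(-2) + 2·(1) − (0) = -2
  L: 2·(2) + 2·(-1) + 2·(2) − (0) = 6
  T: 2·(-1) + 2·(2) + 2·(-2) − (-1) = -1
  N: 2·(0) + 2·(2) + 2·(0) − (0) = 4
So the dimensions are [M⁻² L⁶ T⁻¹ N⁴].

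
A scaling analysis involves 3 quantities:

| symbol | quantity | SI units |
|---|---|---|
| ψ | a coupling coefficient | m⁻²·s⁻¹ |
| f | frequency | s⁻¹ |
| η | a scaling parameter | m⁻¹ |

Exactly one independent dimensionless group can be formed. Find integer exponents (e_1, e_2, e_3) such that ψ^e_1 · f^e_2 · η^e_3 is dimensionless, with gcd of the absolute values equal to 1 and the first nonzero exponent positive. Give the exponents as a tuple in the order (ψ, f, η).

L: e_1·(-2) + e_2·(0) + e_3·(-1) = 0
T: e_1·(-1) + e_2·(-1) + e_3·(0) = 0
Solving this homogeneous linear system for the smallest-integer solution (first nonzero entry positive) gives (1, -1, -2).

(1, -1, -2)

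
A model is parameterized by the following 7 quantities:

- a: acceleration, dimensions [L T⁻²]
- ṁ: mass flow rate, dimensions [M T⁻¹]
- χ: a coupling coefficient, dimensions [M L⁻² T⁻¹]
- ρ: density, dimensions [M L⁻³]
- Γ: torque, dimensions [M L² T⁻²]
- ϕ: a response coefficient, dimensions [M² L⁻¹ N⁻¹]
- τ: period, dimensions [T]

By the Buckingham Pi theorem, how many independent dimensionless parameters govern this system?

3

There are 7 variables and 4 base dimensions (M, L, T, N).
The dimension matrix has rank 4.
Independent dimensionless groups: 7 − 4 = 3.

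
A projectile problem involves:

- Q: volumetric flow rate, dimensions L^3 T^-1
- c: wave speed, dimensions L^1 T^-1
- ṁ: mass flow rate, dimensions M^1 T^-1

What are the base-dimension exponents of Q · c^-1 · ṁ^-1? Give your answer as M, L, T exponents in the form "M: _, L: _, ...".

Collect each base-dimension exponent across the product:
  M: (0) − (0) − (1) = -1
  L: (3) − (1) − (0) = 2
  T: (-1) − (-1) − (-1) = 1
So the dimensions are [M⁻¹ L² T].

M: -1, L: 2, T: 1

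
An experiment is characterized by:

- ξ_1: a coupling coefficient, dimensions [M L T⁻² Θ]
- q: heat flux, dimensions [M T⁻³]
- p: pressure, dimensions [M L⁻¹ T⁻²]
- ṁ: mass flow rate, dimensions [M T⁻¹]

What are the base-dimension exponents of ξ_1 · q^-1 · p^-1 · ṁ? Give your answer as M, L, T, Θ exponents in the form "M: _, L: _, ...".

M: 0, L: 2, T: 2, Θ: 1

Collect each base-dimension exponent across the product:
  M: (1) − (1) − (1) + (1) = 0
  L: (1) − (0) − (-1) + (0) = 2
  T: (-2) − (-3) − (-2) + (-1) = 2
  Θ: (1) − (0) − (0) + (0) = 1
So the dimensions are [L² T² Θ].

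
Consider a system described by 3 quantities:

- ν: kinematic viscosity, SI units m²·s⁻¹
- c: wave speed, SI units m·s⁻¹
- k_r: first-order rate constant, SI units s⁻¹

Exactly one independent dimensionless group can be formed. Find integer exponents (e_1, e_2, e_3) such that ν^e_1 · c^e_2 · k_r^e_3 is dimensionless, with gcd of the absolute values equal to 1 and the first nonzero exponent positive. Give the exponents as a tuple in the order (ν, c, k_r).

L: e_1·(2) + e_2·(1) + e_3·(0) = 0
T: e_1·(-1) + e_2·(-1) + e_3·(-1) = 0
Solving this homogeneous linear system for the smallest-integer solution (first nonzero entry positive) gives (1, -2, 1).

(1, -2, 1)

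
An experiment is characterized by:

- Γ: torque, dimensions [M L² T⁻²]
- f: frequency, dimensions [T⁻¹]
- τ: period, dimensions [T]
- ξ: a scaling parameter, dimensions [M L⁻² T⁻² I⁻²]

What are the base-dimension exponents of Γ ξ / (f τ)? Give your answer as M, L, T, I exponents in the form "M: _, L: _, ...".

M: 2, L: 0, T: -4, I: -2

Collect each base-dimension exponent across the product:
  M: (1) − (0) − (0) + (1) = 2
  L: (2) − (0) − (0) + (-2) = 0
  T: (-2) − (-1) − (1) + (-2) = -4
  I: (0) − (0) − (0) + (-2) = -2
So the dimensions are [M² T⁻⁴ I⁻²].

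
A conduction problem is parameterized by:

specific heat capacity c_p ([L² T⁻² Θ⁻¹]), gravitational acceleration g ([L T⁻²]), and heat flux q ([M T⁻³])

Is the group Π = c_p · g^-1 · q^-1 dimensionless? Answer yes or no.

no

Sum the exponent of each base dimension across the product:
  M: [c_p]_M − [g]_M − [q]_M = (0) − (0) − (1) = -1
  L: [c_p]_L − [g]_L − [q]_L = (2) − (1) − (0) = 1
  T: [c_p]_T − [g]_T − [q]_T = (-2) − (-2) − (-3) = 3
  Θ: [c_p]_Θ − [g]_Θ − [q]_Θ = (-1) − (0) − (0) = -1
Net dimensions [M⁻¹ L T³ Θ⁻¹] ≠ [1] — not dimensionless.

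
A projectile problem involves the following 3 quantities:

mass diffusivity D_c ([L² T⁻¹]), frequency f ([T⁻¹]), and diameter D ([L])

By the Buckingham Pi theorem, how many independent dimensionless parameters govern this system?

There are 3 variables and 2 base dimensions (L, T).
The dimension matrix has rank 2.
Independent dimensionless groups: 3 − 2 = 1.

1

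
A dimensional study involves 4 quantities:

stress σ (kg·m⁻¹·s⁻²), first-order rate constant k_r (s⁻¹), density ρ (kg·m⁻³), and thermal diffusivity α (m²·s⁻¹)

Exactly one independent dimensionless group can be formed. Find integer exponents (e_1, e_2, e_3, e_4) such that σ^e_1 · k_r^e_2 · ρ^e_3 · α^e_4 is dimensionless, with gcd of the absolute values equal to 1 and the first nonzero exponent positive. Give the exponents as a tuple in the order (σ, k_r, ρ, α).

(1, -1, -1, -1)

M: e_1·(1) + e_2·(0) + e_3·(1) + e_4·(0) = 0
L: e_1·(-1) + e_2·(0) + e_3·(-3) + e_4·(2) = 0
T: e_1·(-2) + e_2·(-1) + e_3·(0) + e_4·(-1) = 0
Solving this homogeneous linear system for the smallest-integer solution (first nonzero entry positive) gives (1, -1, -1, -1).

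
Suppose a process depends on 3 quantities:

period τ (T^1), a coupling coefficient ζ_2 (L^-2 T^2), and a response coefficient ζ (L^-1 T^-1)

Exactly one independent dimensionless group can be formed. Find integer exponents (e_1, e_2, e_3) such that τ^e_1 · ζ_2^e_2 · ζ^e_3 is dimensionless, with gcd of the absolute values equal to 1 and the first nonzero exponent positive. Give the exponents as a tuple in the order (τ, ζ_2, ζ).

(4, -1, 2)

L: e_1·(0) + e_2·(-2) + e_3·(-1) = 0
T: e_1·(1) + e_2·(2) + e_3·(-1) = 0
Solving this homogeneous linear system for the smallest-integer solution (first nonzero entry positive) gives (4, -1, 2).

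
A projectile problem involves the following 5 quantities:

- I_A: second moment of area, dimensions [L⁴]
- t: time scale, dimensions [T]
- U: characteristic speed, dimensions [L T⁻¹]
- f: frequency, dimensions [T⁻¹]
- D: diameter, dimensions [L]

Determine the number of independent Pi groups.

3

There are 5 variables and 2 base dimensions (L, T).
The dimension matrix has rank 2.
Independent dimensionless groups: 5 − 2 = 3.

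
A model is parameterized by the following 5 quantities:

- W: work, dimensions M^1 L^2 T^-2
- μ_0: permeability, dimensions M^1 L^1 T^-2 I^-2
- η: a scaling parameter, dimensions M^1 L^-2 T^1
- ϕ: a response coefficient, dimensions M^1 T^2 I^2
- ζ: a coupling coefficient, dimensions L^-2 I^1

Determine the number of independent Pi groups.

There are 5 variables and 4 base dimensions (M, L, T, I).
The dimension matrix has rank 4.
Independent dimensionless groups: 5 − 4 = 1.

1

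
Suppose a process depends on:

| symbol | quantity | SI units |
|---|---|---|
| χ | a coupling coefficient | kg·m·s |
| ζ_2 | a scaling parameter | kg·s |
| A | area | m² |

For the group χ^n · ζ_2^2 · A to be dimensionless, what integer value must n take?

Balance the M exponent: (1)·n from χ, plus 2·(1) + (0) = 2 from the rest, must sum to zero.
n + 2 = 0, so n = -2.

-2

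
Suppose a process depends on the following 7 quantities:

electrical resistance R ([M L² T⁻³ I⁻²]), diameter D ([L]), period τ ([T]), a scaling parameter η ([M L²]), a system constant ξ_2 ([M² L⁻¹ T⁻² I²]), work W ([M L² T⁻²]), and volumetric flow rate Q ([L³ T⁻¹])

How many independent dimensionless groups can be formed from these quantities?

3

There are 7 variables and 4 base dimensions (M, L, T, I).
The dimension matrix has rank 4.
Independent dimensionless groups: 7 − 4 = 3.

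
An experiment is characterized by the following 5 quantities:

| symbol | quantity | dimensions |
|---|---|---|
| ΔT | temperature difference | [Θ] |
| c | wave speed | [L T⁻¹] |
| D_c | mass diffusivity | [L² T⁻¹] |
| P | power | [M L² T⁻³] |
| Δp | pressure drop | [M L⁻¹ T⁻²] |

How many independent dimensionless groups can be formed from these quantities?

There are 5 variables and 4 base dimensions (M, L, T, Θ).
The dimension matrix has rank 4.
Independent dimensionless groups: 5 − 4 = 1.

1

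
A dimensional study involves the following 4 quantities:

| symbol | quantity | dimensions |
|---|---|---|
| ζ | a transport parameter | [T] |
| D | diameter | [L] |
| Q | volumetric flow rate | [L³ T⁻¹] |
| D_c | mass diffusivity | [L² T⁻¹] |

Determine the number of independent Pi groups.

There are 4 variables and 2 base dimensions (L, T).
The dimension matrix has rank 2.
Independent dimensionless groups: 4 − 2 = 2.

2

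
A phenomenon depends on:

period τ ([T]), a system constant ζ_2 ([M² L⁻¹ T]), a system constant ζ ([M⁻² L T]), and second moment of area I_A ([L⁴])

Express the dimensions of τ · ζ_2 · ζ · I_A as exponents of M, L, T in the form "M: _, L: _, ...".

M: 0, L: 4, T: 3

Collect each base-dimension exponent across the product:
  M: (0) + (2) + (-2) + (0) = 0
  L: (0) + (-1) + (1) + (4) = 4
  T: (1) + (1) + (1) + (0) = 3
So the dimensions are [L⁴ T³].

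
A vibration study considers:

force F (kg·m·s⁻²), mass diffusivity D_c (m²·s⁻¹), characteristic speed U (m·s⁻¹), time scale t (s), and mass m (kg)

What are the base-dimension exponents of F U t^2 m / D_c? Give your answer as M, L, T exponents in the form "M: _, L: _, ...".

Collect each base-dimension exponent across the product:
  M: (1) − (0) + (0) + 2·(0) + (1) = 2
  L: (1) − (2) + (1) + 2·(0) + (0) = 0
  T: (-2) − (-1) + (-1) + 2·(1) + (0) = 0
So the dimensions are [M²].

M: 2, L: 0, T: 0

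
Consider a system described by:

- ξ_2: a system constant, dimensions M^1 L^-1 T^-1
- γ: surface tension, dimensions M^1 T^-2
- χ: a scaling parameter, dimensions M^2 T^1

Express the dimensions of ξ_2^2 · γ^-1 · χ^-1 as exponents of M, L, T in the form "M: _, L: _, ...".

Collect each base-dimension exponent across the product:
  M: 2·(1) − (1) − (2) = -1
  L: 2·(-1) − (0) − (0) = -2
  T: 2·(-1) − (-2) − (1) = -1
So the dimensions are [M⁻¹ L⁻² T⁻¹].

M: -1, L: -2, T: -1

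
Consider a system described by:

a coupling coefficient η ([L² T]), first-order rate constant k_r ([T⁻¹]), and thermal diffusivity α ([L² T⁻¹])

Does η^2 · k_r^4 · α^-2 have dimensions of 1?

Sum the exponent of each base dimension across the product:
  L: 2·[η]_L + 4·[k_r]_L − 2·[α]_L = 2·(2) + 4·(0) − 2·(2) = 0
  T: 2·[η]_T + 4·[k_r]_T − 2·[α]_T = 2·(1) + 4·(-1) − 2·(-1) = 0
All base exponents vanish — dimensionless.

yes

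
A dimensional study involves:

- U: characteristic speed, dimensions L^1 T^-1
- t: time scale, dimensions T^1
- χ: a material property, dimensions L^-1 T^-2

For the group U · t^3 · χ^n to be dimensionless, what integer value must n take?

1

Balance the L exponent: (-1)·n from χ, plus (1) + 3·(0) = 1 from the rest, must sum to zero.
−n + 1 = 0, so n = 1.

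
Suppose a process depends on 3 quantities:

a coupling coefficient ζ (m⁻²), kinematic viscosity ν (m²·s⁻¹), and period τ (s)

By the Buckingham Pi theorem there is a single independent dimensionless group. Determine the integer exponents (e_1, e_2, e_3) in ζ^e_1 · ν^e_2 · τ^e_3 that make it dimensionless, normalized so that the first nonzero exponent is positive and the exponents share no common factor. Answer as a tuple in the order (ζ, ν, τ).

L: e_1·(-2) + e_2·(2) + e_3·(0) = 0
T: e_1·(0) + e_2·(-1) + e_3·(1) = 0
Solving this homogeneous linear system for the smallest-integer solution (first nonzero entry positive) gives (1, 1, 1).

(1, 1, 1)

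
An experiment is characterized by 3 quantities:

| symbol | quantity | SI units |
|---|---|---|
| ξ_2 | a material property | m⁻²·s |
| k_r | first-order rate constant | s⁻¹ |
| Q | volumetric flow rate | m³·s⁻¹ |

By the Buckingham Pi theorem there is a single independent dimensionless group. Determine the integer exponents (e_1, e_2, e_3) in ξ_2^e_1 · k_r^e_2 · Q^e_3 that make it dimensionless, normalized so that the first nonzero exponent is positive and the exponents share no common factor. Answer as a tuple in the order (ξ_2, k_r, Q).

L: e_1·(-2) + e_2·(0) + e_3·(3) = 0
T: e_1·(1) + e_2·(-1) + e_3·(-1) = 0
Solving this homogeneous linear system for the smallest-integer solution (first nonzero entry positive) gives (3, 1, 2).

(3, 1, 2)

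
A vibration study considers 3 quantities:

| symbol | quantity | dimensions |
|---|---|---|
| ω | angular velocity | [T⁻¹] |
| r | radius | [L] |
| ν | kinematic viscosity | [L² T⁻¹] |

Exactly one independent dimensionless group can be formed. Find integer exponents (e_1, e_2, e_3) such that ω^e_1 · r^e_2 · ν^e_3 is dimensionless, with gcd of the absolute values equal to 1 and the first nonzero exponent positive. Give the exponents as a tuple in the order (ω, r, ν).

(1, 2, -1)

L: e_1·(0) + e_2·(1) + e_3·(2) = 0
T: e_1·(-1) + e_2·(0) + e_3·(-1) = 0
Solving this homogeneous linear system for the smallest-integer solution (first nonzero entry positive) gives (1, 2, -1).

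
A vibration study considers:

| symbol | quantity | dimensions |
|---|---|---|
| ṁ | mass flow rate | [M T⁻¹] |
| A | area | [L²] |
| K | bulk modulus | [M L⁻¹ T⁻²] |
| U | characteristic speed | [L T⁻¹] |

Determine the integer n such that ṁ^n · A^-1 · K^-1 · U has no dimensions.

Balance the M exponent: (1)·n from ṁ, plus −(0) − (1) + (0) = -1 from the rest, must sum to zero.
n − 1 = 0, so n = 1.

1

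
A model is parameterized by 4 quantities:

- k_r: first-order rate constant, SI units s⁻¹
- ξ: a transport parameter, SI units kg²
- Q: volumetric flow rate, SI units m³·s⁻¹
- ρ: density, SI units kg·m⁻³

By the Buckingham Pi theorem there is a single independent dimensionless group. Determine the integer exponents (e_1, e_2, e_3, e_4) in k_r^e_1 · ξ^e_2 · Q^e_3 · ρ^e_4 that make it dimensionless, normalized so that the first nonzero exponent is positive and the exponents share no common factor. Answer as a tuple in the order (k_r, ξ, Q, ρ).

(2, 1, -2, -2)

M: e_1·(0) + e_2·(2) + e_3·(0) + e_4·(1) = 0
L: e_1·(0) + e_2·(0) + e_3·(3) + e_4·(-3) = 0
T: e_1·(-1) + e_2·(0) + e_3·(-1) + e_4·(0) = 0
Solving this homogeneous linear system for the smallest-integer solution (first nonzero entry positive) gives (2, 1, -2, -2).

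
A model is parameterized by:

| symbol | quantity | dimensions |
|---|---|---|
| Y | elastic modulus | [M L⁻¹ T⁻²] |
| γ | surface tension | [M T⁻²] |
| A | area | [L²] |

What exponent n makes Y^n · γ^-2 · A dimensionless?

2

Balance the M exponent: (1)·n from Y, plus −2·(1) + (0) = -2 from the rest, must sum to zero.
n − 2 = 0, so n = 2.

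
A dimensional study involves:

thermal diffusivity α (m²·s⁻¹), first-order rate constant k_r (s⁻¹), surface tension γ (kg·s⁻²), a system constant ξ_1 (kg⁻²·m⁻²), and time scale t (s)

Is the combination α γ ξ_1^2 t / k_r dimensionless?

no

Sum the exponent of each base dimension across the product:
  M: [α]_M − [k_r]_M + [γ]_M + 2·[ξ_1]_M + [t]_M = (0) − (0) + (1) + 2·(-2) + (0) = -3
  L: [α]_L − [k_r]_L + [γ]_L + 2·[ξ_1]_L + [t]_L = (2) − (0) + (0) + 2·(-2) + (0) = -2
  T: [α]_T − [k_r]_T + [γ]_T + 2·[ξ_1]_T + [t]_T = (-1) − (-1) + (-2) + 2·(0) + (1) = -1
Net dimensions [M⁻³ L⁻² T⁻¹] ≠ [1] — not dimensionless.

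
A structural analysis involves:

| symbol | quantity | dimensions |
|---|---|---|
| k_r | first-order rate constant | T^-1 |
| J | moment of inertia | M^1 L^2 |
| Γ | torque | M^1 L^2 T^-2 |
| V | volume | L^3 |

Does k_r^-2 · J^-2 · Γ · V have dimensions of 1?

no

Sum the exponent of each base dimension across the product:
  M: −2·[k_r]_M − 2·[J]_M + [Γ]_M + [V]_M = −2·(0) − 2·(1) + (1) + (0) = -1
  L: −2·[k_r]_L − 2·[J]_L + [Γ]_L + [V]_L = −2·(0) − 2·(2) + (2) + (3) = 1
  T: −2·[k_r]_T − 2·[J]_T + [Γ]_T + [V]_T = −2·(-1) − 2·(0) + (-2) + (0) = 0
Net dimensions [M⁻¹ L] ≠ [1] — not dimensionless.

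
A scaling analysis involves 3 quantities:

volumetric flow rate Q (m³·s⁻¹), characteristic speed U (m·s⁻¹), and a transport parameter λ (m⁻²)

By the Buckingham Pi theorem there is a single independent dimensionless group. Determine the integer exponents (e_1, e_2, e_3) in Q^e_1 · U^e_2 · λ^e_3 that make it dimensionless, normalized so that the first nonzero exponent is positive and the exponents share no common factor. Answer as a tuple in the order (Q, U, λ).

(1, -1, 1)

L: e_1·(3) + e_2·(1) + e_3·(-2) = 0
T: e_1·(-1) + e_2·(-1) + e_3·(0) = 0
Solving this homogeneous linear system for the smallest-integer solution (first nonzero entry positive) gives (1, -1, 1).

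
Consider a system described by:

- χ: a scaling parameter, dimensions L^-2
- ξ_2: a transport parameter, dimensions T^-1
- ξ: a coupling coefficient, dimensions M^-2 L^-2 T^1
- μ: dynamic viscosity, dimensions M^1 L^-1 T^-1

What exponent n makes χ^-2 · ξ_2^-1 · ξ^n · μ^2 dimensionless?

1

Balance the M exponent: (-2)·n from ξ, plus −2·(0) − (0) + 2·(1) = 2 from the rest, must sum to zero.
-2n + 2 = 0, so n = 1.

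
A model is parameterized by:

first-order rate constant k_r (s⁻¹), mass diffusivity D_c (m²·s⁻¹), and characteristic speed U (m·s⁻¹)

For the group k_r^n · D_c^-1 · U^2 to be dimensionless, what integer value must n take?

-1

Balance the T exponent: (-1)·n from k_r, plus −(-1) + 2·(-1) = -1 from the rest, must sum to zero.
−n − 1 = 0, so n = -1.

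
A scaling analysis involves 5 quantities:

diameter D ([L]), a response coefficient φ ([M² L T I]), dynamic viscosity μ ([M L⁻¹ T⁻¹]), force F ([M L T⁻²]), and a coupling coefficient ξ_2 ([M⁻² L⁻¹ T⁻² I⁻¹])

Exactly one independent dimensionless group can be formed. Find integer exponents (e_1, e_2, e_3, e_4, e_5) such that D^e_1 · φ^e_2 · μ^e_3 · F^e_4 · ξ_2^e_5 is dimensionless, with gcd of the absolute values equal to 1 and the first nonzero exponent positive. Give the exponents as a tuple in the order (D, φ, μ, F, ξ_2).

(2, 1, 1, -1, 1)

M: e_1·(0) + e_2·(2) + e_3·(1) + e_4·(1) + e_5·(-2) = 0
L: e_1·(1) + e_2·(1) + e_3·(-1) + e_4·(1) + e_5·(-1) = 0
T: e_1·(0) + e_2·(1) + e_3·(-1) + e_4·(-2) + e_5·(-2) = 0
I: e_1·(0) + e_2·(1) + e_3·(0) + e_4·(0) + e_5·(-1) = 0
Solving this homogeneous linear system for the smallest-integer solution (first nonzero entry positive) gives (2, 1, 1, -1, 1).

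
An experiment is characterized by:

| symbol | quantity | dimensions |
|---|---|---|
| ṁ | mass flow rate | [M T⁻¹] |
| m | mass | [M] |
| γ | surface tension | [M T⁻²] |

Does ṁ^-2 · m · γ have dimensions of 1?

Sum the exponent of each base dimension across the product:
  M: −2·[ṁ]_M + [m]_M + [γ]_M = −2·(1) + (1) + (1) = 0
  L: −2·[ṁ]_L + [m]_L + [γ]_L = −2·(0) + (0) + (0) = 0
  T: −2·[ṁ]_T + [m]_T + [γ]_T = −2·(-1) + (0) + (-2) = 0
All base exponents vanish — dimensionless.

yes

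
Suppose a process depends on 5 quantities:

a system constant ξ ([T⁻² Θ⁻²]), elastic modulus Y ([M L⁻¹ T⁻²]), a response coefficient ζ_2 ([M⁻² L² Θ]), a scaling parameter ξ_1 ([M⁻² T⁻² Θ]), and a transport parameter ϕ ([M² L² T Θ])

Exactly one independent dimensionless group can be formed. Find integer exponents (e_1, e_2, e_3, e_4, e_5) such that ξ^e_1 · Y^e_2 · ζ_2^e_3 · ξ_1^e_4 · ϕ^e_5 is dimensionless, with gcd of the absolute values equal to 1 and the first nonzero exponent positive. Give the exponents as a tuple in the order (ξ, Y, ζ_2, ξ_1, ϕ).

M: e_1·(0) + e_2·(1) + e_3·(-2) + e_4·(-2) + e_5·(2) = 0
L: e_1·(0) + e_2·(-1) + e_3·(2) + e_4·(0) + e_5·(2) = 0
T: e_1·(-2) + e_2·(-2) + e_3·(0) + e_4·(-2) + e_5·(1) = 0
Θ: e_1·(-2) + e_2·(0) + e_3·(1) + e_4·(1) + e_5·(1) = 0
Solving this homogeneous linear system for the smallest-integer solution (first nonzero entry positive) gives (1, -4, -4, 4, 2).

(1, -4, -4, 4, 2)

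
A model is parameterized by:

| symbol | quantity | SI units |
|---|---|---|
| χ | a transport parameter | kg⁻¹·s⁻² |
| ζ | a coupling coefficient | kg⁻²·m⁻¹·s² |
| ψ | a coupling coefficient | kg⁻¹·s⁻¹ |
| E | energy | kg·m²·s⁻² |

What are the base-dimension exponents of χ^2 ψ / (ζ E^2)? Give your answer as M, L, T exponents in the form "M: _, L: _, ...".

M: -3, L: -3, T: -3

Collect each base-dimension exponent across the product:
  M: 2·(-1) − (-2) + (-1) − 2·(1) = -3
  L: 2·(0) − (-1) + (0) − 2·(2) = -3
  T: 2·(-2) − (2) + (-1) − 2·(-2) = -3
So the dimensions are [M⁻³ L⁻³ T⁻³].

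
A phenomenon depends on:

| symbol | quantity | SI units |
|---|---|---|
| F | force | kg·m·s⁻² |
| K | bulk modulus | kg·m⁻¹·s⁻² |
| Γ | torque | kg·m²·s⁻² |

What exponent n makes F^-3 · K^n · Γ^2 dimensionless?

1

Balance the M exponent: (1)·n from K, plus −3·(1) + 2·(1) = -1 from the rest, must sum to zero.
n − 1 = 0, so n = 1.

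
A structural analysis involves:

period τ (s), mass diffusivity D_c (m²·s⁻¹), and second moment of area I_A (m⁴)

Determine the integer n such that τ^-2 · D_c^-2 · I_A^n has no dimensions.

Balance the L exponent: (4)·n from I_A, plus −2·(0) − 2·(2) = -4 from the rest, must sum to zero.
4n − 4 = 0, so n = 1.

1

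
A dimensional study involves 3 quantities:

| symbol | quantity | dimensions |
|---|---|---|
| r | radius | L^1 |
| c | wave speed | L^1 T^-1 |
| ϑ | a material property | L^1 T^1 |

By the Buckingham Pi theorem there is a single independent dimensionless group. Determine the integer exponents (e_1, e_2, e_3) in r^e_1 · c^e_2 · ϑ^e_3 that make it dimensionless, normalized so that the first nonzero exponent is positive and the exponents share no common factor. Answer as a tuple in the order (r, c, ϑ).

(2, -1, -1)

L: e_1·(1) + e_2·(1) + e_3·(1) = 0
T: e_1·(0) + e_2·(-1) + e_3·(1) = 0
Solving this homogeneous linear system for the smallest-integer solution (first nonzero entry positive) gives (2, -1, -1).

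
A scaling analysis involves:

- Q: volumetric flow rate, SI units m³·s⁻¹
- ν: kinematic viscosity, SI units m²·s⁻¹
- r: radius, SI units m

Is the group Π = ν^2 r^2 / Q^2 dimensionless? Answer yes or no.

Sum the exponent of each base dimension across the product:
  M: −2·[Q]_M + 2·[ν]_M + 2·[r]_M = −2·(0) + 2·(0) + 2·(0) = 0
  L: −2·[Q]_L + 2·[ν]_L + 2·[r]_L = −2·(3) + 2·(2) + 2·(1) = 0
  T: −2·[Q]_T + 2·[ν]_T + 2·[r]_T = −2·(-1) + 2·(-1) + 2·(0) = 0
  Θ: −2·[Q]_Θ + 2·[ν]_Θ + 2·[r]_Θ = −2·(0) + 2·(0) + 2·(0) = 0
All base exponents vanish — dimensionless.

yes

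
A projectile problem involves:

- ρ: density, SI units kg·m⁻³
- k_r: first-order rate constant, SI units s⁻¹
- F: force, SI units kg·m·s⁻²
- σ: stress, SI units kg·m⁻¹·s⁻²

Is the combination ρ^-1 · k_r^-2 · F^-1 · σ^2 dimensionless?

yes

Sum the exponent of each base dimension across the product:
  M: −[ρ]_M − 2·[k_r]_M − [F]_M + 2·[σ]_M = −(1) − 2·(0) − (1) + 2·(1) = 0
  L: −[ρ]_L − 2·[k_r]_L − [F]_L + 2·[σ]_L = −(-3) − 2·(0) − (1) + 2·(-1) = 0
  T: −[ρ]_T − 2·[k_r]_T − [F]_T + 2·[σ]_T = −(0) − 2·(-1) − (-2) + 2·(-2) = 0
All base exponents vanish — dimensionless.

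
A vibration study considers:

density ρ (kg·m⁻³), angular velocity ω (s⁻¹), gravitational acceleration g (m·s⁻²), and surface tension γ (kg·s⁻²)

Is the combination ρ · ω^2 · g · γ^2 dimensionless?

no

Sum the exponent of each base dimension across the product:
  M: [ρ]_M + 2·[ω]_M + [g]_M + 2·[γ]_M = (1) + 2·(0) + (0) + 2·(1) = 3
  L: [ρ]_L + 2·[ω]_L + [g]_L + 2·[γ]_L = (-3) + 2·(0) + (1) + 2·(0) = -2
  T: [ρ]_T + 2·[ω]_T + [g]_T + 2·[γ]_T = (0) + 2·(-1) + (-2) + 2·(-2) = -8
Net dimensions [M³ L⁻² T⁻⁸] ≠ [1] — not dimensionless.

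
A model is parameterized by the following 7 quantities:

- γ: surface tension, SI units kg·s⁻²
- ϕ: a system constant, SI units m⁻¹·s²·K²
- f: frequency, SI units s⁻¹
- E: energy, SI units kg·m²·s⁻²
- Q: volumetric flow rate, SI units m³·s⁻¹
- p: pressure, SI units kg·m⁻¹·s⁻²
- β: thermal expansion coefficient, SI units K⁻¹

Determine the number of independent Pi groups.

3

There are 7 variables and 4 base dimensions (M, L, T, Θ).
The dimension matrix has rank 4.
Independent dimensionless groups: 7 − 4 = 3.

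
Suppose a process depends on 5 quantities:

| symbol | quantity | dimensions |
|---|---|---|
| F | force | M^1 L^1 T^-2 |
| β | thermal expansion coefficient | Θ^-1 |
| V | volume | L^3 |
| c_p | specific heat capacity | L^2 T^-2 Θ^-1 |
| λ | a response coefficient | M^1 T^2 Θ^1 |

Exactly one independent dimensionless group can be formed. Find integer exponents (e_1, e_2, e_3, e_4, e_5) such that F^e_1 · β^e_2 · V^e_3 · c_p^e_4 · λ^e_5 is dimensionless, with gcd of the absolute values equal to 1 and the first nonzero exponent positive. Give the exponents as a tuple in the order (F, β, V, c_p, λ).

(1, 1, 1, -2, -1)

M: e_1·(1) + e_2·(0) + e_3·(0) + e_4·(0) + e_5·(1) = 0
L: e_1·(1) + e_2·(0) + e_3·(3) + e_4·(2) + e_5·(0) = 0
T: e_1·(-2) + e_2·(0) + e_3·(0) + e_4·(-2) + e_5·(2) = 0
Θ: e_1·(0) + e_2·(-1) + e_3·(0) + e_4·(-1) + e_5·(1) = 0
Solving this homogeneous linear system for the smallest-integer solution (first nonzero entry positive) gives (1, 1, 1, -2, -1).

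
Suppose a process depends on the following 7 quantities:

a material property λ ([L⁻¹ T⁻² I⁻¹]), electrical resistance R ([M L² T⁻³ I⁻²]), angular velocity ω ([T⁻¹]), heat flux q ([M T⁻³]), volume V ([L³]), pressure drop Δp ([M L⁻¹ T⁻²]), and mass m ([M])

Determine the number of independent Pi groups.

3

There are 7 variables and 4 base dimensions (M, L, T, I).
The dimension matrix has rank 4.
Independent dimensionless groups: 7 − 4 = 3.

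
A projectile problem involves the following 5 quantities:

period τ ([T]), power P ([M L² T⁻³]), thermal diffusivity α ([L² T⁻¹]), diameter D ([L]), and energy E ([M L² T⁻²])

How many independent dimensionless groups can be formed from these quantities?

There are 5 variables and 3 base dimensions (M, L, T).
The dimension matrix has rank 3.
Independent dimensionless groups: 5 − 3 = 2.

2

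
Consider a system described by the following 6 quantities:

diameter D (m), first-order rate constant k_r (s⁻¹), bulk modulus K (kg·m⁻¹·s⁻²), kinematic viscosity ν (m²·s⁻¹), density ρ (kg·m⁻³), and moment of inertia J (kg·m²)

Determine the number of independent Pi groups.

There are 6 variables and 3 base dimensions (M, L, T).
The dimension matrix has rank 3.
Independent dimensionless groups: 6 − 3 = 3.

3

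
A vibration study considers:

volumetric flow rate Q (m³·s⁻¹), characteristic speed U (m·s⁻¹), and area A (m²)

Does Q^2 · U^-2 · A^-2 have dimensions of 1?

Sum the exponent of each base dimension across the product:
  L: 2·[Q]_L − 2·[U]_L − 2·[A]_L = 2·(3) − 2·(1) − 2·(2) = 0
  T: 2·[Q]_T − 2·[U]_T − 2·[A]_T = 2·(-1) − 2·(-1) − 2·(0) = 0
All base exponents vanish — dimensionless.

yes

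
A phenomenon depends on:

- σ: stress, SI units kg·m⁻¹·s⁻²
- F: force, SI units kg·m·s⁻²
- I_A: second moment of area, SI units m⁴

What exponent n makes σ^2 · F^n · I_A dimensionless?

-2

Balance the M exponent: (1)·n from F, plus 2·(1) + (0) = 2 from the rest, must sum to zero.
n + 2 = 0, so n = -2.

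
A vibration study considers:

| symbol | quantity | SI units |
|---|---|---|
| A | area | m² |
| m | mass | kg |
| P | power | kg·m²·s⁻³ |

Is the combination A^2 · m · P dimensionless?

Sum the exponent of each base dimension across the product:
  M: 2·[A]_M + [m]_M + [P]_M = 2·(0) + (1) + (1) = 2
  L: 2·[A]_L + [m]_L + [P]_L = 2·(2) + (0) + (2) = 6
  T: 2·[A]_T + [m]_T + [P]_T = 2·(0) + (0) + (-3) = -3
Net dimensions [M² L⁶ T⁻³] ≠ [1] — not dimensionless.

no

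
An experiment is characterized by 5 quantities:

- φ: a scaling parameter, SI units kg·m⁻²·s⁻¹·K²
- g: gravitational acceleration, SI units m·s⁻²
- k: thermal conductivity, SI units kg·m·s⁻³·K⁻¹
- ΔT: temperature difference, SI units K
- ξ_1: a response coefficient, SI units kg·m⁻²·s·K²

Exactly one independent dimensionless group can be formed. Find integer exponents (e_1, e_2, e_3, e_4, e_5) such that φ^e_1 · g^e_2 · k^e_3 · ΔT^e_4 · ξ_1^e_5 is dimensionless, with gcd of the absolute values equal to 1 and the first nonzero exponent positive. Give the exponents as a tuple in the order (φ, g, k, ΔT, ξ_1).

(1, -3, 1, 3, -2)

M: e_1·(1) + e_2·(0) + e_3·(1) + e_4·(0) + e_5·(1) = 0
L: e_1·(-2) + e_2·(1) + e_3·(1) + e_4·(0) + e_5·(-2) = 0
T: e_1·(-1) + e_2·(-2) + e_3·(-3) + e_4·(0) + e_5·(1) = 0
Θ: e_1·(2) + e_2·(0) + e_3·(-1) + e_4·(1) + e_5·(2) = 0
Solving this homogeneous linear system for the smallest-integer solution (first nonzero entry positive) gives (1, -3, 1, 3, -2).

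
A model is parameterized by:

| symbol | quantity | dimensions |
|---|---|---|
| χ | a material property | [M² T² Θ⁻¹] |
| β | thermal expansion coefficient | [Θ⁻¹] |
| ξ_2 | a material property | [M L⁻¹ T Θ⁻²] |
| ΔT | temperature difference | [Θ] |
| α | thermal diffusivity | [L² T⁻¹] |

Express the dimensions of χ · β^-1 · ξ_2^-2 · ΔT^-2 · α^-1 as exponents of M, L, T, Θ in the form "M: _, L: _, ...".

Collect each base-dimension exponent across the product:
  M: (2) − (0) − 2·(1) − 2·(0) − (0) = 0
  L: (0) − (0) − 2·(-1) − 2·(0) − (2) = 0
  T: (2) − (0) − 2·(1) − 2·(0) − (-1) = 1
  Θ: (-1) − (-1) − 2·(-2) − 2·(1) − (0) = 2
So the dimensions are [T Θ²].

M: 0, L: 0, T: 1, Θ: 2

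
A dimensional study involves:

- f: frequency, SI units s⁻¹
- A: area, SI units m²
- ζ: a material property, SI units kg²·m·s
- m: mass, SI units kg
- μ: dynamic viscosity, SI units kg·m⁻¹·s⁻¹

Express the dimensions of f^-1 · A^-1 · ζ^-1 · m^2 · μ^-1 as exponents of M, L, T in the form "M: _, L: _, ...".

Collect each base-dimension exponent across the product:
  M: −(0) − (0) − (2) + 2·(1) − (1) = -1
  L: −(0) − (2) − (1) + 2·(0) − (-1) = -2
  T: −(-1) − (0) − (1) + 2·(0) − (-1) = 1
So the dimensions are [M⁻¹ L⁻² T].

M: -1, L: -2, T: 1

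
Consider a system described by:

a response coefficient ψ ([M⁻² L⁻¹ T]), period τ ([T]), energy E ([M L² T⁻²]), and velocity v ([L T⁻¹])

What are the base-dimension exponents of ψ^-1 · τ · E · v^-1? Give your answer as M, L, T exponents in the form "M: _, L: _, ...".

M: 3, L: 2, T: -1

Collect each base-dimension exponent across the product:
  M: −(-2) + (0) + (1) − (0) = 3
  L: −(-1) + (0) + (2) − (1) = 2
  T: −(1) + (1) + (-2) − (-1) = -1
So the dimensions are [M³ L² T⁻¹].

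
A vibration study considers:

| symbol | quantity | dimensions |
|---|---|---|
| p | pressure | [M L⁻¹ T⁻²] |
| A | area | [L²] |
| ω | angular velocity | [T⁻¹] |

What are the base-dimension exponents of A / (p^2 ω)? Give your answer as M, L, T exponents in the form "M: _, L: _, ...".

Collect each base-dimension exponent across the product:
  M: −2·(1) + (0) − (0) = -2
  L: −2·(-1) + (2) − (0) = 4
  T: −2·(-2) + (0) − (-1) = 5
So the dimensions are [M⁻² L⁴ T⁵].

M: -2, L: 4, T: 5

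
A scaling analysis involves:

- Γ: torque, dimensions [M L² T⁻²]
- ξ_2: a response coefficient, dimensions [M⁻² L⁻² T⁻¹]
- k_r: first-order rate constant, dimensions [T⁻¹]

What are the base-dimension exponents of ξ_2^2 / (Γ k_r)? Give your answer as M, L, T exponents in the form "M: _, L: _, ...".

M: -5, L: -6, T: 1

Collect each base-dimension exponent across the product:
  M: −(1) + 2·(-2) − (0) = -5
  L: −(2) + 2·(-2) − (0) = -6
  T: −(-2) + 2·(-1) − (-1) = 1
So the dimensions are [M⁻⁵ L⁻⁶ T].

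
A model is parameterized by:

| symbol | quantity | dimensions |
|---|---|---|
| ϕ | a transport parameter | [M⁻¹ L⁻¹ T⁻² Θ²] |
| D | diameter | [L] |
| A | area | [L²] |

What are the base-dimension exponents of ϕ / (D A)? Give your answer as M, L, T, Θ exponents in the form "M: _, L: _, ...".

M: -1, L: -4, T: -2, Θ: 2

Collect each base-dimension exponent across the product:
  M: (-1) − (0) − (0) = -1
  L: (-1) − (1) − (2) = -4
  T: (-2) − (0) − (0) = -2
  Θ: (2) − (0) − (0) = 2
So the dimensions are [M⁻¹ L⁻⁴ T⁻² Θ²].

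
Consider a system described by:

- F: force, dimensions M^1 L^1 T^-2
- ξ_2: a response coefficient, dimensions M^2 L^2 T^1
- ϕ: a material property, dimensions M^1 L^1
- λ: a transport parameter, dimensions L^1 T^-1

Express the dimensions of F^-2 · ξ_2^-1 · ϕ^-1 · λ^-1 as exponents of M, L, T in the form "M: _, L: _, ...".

Collect each base-dimension exponent across the product:
  M: −2·(1) − (2) − (1) − (0) = -5
  L: −2·(1) − (2) − (1) − (1) = -6
  T: −2·(-2) − (1) − (0) − (-1) = 4
So the dimensions are [M⁻⁵ L⁻⁶ T⁴].

M: -5, L: -6, T: 4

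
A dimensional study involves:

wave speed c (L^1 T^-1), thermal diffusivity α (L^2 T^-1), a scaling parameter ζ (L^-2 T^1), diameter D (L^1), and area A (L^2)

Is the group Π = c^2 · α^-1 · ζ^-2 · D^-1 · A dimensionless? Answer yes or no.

Sum the exponent of each base dimension across the product:
  L: 2·[c]_L − [α]_L − 2·[ζ]_L − [D]_L + [A]_L = 2·(1) − (2) − 2·(-2) − (1) + (2) = 5
  T: 2·[c]_T − [α]_T − 2·[ζ]_T − [D]_T + [A]_T = 2·(-1) − (-1) − 2·(1) − (0) + (0) = -3
Net dimensions [L⁵ T⁻³] ≠ [1] — not dimensionless.

no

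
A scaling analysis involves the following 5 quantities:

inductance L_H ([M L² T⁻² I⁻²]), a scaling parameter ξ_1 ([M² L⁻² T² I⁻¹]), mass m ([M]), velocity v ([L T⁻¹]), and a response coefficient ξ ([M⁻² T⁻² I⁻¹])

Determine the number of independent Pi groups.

There are 5 variables and 4 base dimensions (M, L, T, I).
The dimension matrix has rank 4.
Independent dimensionless groups: 5 − 4 = 1.

1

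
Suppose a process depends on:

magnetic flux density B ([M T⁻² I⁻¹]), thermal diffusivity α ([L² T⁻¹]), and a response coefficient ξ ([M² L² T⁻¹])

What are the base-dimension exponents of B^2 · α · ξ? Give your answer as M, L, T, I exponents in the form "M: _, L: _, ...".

Collect each base-dimension exponent across the product:
  M: 2·(1) + (0) + (2) = 4
  L: 2·(0) + (2) + (2) = 4
  T: 2·(-2) + (-1) + (-1) = -6
  I: 2·(-1) + (0) + (0) = -2
So the dimensions are [M⁴ L⁴ T⁻⁶ I⁻²].

M: 4, L: 4, T: -6, I: -2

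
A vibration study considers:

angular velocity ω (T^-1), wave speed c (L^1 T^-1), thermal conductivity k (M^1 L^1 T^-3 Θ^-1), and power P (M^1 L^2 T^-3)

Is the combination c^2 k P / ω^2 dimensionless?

Sum the exponent of each base dimension across the product:
  M: −2·[ω]_M + 2·[c]_M + [k]_M + [P]_M = −2·(0) + 2·(0) + (1) + (1) = 2
  L: −2·[ω]_L + 2·[c]_L + [k]_L + [P]_L = −2·(0) + 2·(1) + (1) + (2) = 5
  T: −2·[ω]_T + 2·[c]_T + [k]_T + [P]_T = −2·(-1) + 2·(-1) + (-3) + (-3) = -6
  Θ: −2·[ω]_Θ + 2·[c]_Θ + [k]_Θ + [P]_Θ = −2·(0) + 2·(0) + (-1) + (0) = -1
Net dimensions [M² L⁵ T⁻⁶ Θ⁻¹] ≠ [1] — not dimensionless.

no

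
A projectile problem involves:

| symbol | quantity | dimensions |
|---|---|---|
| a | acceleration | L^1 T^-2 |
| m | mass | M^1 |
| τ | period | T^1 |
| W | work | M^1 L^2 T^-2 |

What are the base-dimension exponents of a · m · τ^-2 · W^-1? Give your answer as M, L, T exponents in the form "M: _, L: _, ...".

M: 0, L: -1, T: -2

Collect each base-dimension exponent across the product:
  M: (0) + (1) − 2·(0) − (1) = 0
  L: (1) + (0) − 2·(0) − (2) = -1
  T: (-2) + (0) − 2·(1) − (-2) = -2
So the dimensions are [L⁻¹ T⁻²].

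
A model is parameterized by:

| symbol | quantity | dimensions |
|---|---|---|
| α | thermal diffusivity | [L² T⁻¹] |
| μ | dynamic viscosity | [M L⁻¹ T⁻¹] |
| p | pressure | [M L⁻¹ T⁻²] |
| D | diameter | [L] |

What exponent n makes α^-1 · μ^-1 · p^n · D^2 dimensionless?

1

Balance the M exponent: (1)·n from p, plus −(0) − (1) + 2·(0) = -1 from the rest, must sum to zero.
n − 1 = 0, so n = 1.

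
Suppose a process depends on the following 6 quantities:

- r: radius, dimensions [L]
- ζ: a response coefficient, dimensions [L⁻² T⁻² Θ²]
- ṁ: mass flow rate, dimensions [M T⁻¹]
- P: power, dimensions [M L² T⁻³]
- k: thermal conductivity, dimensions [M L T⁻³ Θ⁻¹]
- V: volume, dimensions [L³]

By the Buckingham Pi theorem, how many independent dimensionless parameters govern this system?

There are 6 variables and 4 base dimensions (M, L, T, Θ).
The dimension matrix has rank 4.
Independent dimensionless groups: 6 − 4 = 2.

2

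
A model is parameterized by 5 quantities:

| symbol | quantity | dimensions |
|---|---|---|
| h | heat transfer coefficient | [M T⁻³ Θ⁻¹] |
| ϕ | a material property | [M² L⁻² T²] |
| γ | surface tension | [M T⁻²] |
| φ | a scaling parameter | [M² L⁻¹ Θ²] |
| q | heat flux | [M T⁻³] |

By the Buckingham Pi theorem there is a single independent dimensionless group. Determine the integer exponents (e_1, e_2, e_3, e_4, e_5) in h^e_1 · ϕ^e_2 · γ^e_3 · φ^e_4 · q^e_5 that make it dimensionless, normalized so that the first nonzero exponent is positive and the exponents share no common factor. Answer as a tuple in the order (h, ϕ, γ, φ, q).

M: e_1·(1) + e_2·(2) + e_3·(1) + e_4·(2) + e_5·(1) = 0
L: e_1·(0) + e_2·(-2) + e_3·(0) + e_4·(-1) + e_5·(0) = 0
T: e_1·(-3) + e_2·(2) + e_3·(-2) + e_4·(0) + e_5·(-3) = 0
Θ: e_1·(-1) + e_2·(0) + e_3·(0) + e_4·(2) + e_5·(0) = 0
Solving this homogeneous linear system for the smallest-integer solution (first nonzero entry positive) gives (4, -1, -4, 2, -2).

(4, -1, -4, 2, -2)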